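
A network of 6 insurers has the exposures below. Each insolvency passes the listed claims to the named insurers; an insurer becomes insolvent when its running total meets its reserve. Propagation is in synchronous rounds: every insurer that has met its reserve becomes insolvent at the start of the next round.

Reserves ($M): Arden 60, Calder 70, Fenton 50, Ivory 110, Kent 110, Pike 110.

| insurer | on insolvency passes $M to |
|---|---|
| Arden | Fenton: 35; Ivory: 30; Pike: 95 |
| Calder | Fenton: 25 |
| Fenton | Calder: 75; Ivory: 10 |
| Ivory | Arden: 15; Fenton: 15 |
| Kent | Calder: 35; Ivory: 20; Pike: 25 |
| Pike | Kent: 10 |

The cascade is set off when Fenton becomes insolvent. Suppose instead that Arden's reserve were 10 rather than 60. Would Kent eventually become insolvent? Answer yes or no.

no

With Arden's reserve at 10:
Round 1 — Fenton becomes insolvent (initial).
  Calder: +75 → 75 ≥ 70
  Ivory: +10 → 10 < 110
Round 2 — Calder becomes insolvent.
No further insolvencies.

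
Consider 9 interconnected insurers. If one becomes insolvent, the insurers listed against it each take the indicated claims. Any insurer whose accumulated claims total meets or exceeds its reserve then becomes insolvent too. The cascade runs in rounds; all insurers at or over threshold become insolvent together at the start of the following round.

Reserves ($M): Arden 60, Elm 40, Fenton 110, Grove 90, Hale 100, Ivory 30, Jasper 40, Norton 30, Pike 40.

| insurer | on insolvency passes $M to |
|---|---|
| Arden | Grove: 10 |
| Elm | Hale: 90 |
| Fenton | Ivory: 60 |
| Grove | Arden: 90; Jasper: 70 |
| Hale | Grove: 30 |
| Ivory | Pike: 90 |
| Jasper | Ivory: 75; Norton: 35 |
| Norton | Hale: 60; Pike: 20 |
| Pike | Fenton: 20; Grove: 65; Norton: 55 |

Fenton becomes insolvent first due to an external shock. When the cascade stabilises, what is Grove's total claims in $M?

65

Round 1 — Fenton becomes insolvent (initial).
  Ivory: +60 → 60 ≥ 30
Round 2 — Ivory becomes insolvent.
  Pike: +90 → 90 ≥ 40
Round 3 — Pike becomes insolvent.
  Grove: +65 → 65 < 90
  Norton: +55 → 55 ≥ 30
Round 4 — Norton becomes insolvent.
  Hale: +60 → 60 < 100
No further insolvencies.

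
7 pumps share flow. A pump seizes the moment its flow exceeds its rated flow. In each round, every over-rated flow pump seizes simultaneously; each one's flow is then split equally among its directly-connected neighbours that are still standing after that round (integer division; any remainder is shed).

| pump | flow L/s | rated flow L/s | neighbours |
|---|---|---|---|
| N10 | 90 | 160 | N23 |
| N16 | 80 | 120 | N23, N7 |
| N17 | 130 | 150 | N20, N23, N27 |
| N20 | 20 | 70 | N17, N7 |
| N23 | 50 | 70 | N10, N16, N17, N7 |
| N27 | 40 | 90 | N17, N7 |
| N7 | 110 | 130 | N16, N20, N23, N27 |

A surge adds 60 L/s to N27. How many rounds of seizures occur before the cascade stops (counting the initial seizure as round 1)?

4

Round 1 — N27 at 100 > 90. N27 seizes.
  N27 sheds 100 L/s to N17, N7: 50 each.
    N17: 130+50 = 180 > 150
    N7: 110+50 = 160 > 130
Round 2 — N17, N7 seize.
  N17 sheds 180 L/s to N20, N23: 90 each.
    N20: 20+90 = 110 > 70
    N23: 50+90 = 140 > 70
  N7 sheds 160 L/s to N16, N20, N23: 53 each (1 lost).
    N16: 80+53 = 133 > 120
    N20: 110+53 = 163 > 70
    N23: 140+53 = 193 > 70
Round 3 — N16, N20, N23 seize.
  N16 sheds 133 L/s: no online neighbours, lost.
  N20 sheds 163 L/s: no online neighbours, lost.
  N23 sheds 193 L/s to N10: 193 each.
    N10: 90+193 = 283 > 160
Round 4 — N10 seizes.
  N10 sheds 283 L/s: no online neighbours, lost.
No further seizures.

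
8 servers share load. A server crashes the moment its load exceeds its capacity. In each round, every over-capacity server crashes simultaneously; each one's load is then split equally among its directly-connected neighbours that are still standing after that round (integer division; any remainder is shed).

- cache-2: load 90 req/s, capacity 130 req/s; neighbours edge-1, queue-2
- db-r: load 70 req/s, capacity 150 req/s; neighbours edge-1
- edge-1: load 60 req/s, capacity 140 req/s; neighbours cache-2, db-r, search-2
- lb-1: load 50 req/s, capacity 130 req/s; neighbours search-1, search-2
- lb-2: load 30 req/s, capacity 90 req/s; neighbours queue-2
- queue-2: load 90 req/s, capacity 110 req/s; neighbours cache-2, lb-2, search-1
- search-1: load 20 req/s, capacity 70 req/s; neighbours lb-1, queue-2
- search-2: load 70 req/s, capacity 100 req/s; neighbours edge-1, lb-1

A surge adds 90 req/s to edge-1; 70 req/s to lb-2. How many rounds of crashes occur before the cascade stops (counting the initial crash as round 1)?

Round 1 — edge-1 at 150 > 140; lb-2 at 100 > 90. edge-1, lb-2 crash.
  edge-1 sheds 150 req/s to cache-2, db-r, search-2: 50 each.
    cache-2: 90+50 = 140 > 130
    db-r: 70+50 = 120 ≤ 150
    search-2: 70+50 = 120 > 100
  lb-2 sheds 100 req/s to queue-2: 100 each.
    queue-2: 90+100 = 190 > 110
Round 2 — cache-2, queue-2, search-2 crash.
  cache-2 sheds 140 req/s: no online neighbours, lost.
  queue-2 sheds 190 req/s to search-1: 190 each.
    search-1: 20+190 = 210 > 70
  search-2 sheds 120 req/s to lb-1: 120 each.
    lb-1: 50+120 = 170 > 130
Round 3 — lb-1, search-1 crash.
  lb-1 sheds 170 req/s: no online neighbours, lost.
  search-1 sheds 210 req/s: no online neighbours, lost.
No further crashes.

3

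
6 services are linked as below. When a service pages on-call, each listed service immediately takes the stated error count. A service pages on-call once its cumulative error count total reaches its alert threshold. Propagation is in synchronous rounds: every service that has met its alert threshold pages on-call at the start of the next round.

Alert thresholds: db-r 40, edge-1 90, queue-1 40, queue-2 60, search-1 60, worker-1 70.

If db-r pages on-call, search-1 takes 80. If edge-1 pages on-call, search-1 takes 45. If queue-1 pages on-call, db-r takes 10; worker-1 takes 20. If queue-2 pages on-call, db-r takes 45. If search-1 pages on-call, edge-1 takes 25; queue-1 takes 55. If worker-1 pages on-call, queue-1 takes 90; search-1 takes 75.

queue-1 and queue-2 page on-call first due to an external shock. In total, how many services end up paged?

4

Round 1 — queue-1, queue-2 page on-call (initial).
  db-r: +10+45 → 55 ≥ 40
  worker-1: +20 → 20 < 70
Round 2 — db-r pages on-call.
  search-1: +80 → 80 ≥ 60
Round 3 — search-1 pages on-call.
  edge-1: +25 → 25 < 90
No further pages.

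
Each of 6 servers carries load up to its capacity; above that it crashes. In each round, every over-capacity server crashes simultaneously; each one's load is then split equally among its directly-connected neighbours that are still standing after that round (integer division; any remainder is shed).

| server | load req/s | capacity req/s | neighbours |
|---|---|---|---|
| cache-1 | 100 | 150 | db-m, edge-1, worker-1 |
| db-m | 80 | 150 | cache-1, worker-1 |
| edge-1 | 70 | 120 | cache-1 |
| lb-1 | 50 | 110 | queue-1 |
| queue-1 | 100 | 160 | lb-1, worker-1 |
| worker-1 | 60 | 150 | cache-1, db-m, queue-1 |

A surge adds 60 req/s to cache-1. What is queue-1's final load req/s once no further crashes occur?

Round 1 — cache-1 at 160 > 150. cache-1 crashes.
  cache-1 sheds 160 req/s to db-m, edge-1, worker-1: 53 each (1 lost).
    db-m: 80+53 = 133 ≤ 150
    edge-1: 70+53 = 123 > 120
    worker-1: 60+53 = 113 ≤ 150
Round 2 — edge-1 crashes.
  edge-1 sheds 123 req/s: no online neighbours, lost.
No further crashes.

100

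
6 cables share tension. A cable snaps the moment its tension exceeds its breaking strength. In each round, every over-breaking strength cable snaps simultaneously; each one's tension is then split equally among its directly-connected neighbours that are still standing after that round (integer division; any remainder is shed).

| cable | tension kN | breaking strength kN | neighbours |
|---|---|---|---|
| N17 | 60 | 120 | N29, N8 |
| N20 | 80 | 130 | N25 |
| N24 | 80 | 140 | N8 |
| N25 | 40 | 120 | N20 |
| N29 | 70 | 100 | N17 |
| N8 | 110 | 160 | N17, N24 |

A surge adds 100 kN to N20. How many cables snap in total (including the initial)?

2

Round 1 — N20 at 180 > 130. N20 snaps.
  N20 sheds 180 kN to N25: 180 each.
    N25: 40+180 = 220 > 120
Round 2 — N25 snaps.
  N25 sheds 220 kN: no online neighbours, lost.
No further breaks.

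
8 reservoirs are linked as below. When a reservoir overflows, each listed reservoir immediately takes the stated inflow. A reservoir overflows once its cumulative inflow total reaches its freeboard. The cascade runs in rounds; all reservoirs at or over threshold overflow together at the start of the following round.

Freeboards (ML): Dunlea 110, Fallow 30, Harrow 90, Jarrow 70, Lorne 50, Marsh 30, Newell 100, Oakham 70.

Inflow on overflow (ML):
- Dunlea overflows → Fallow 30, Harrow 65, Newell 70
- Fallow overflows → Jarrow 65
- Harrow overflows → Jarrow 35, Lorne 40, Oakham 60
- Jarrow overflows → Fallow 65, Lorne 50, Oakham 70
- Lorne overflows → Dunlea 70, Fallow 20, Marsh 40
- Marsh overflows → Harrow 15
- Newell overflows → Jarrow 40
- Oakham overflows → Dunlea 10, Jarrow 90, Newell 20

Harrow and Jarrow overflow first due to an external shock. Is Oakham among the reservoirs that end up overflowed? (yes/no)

Round 1 — Harrow, Jarrow overflow (initial).
  Fallow: +65 → 65 ≥ 30
  Lorne: +40+50 → 90 ≥ 50
  Oakham: +60+70 → 130 ≥ 70
Round 2 — Fallow, Lorne, Oakham overflow.
  Dunlea: +70+10 → 80 < 110
  Marsh: +40 → 40 ≥ 30
  Newell: +20 → 20 < 100
Round 3 — Marsh overflows.
No further overflows.

yes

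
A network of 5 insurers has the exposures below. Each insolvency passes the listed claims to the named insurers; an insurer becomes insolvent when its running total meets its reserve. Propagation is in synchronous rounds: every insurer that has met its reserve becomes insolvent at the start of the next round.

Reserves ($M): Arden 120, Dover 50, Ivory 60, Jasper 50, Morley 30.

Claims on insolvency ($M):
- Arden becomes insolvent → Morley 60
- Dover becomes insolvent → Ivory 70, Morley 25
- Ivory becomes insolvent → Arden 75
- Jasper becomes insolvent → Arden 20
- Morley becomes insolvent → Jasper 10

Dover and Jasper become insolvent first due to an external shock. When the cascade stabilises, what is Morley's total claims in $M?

25

Round 1 — Dover, Jasper become insolvent (initial).
  Arden: +20 → 20 < 120
  Ivory: +70 → 70 ≥ 60
  Morley: +25 → 25 < 30
Round 2 — Ivory becomes insolvent.
  Arden: +75 → 95 < 120
No further insolvencies.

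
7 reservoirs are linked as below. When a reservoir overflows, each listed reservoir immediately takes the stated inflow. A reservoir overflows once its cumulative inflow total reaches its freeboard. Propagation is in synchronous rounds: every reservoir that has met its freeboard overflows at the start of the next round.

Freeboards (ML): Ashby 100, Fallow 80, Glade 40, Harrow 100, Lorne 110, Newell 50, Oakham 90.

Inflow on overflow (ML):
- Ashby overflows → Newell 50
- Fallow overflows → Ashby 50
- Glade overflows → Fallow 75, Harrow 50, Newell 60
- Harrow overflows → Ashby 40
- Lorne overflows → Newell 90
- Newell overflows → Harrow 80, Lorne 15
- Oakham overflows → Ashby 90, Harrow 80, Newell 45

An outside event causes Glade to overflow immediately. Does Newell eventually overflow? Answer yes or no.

yes

Round 1 — Glade overflows (initial).
  Fallow: +75 → 75 < 80
  Harrow: +50 → 50 < 100
  Newell: +60 → 60 ≥ 50
Round 2 — Newell overflows.
  Harrow: +80 → 130 ≥ 100
  Lorne: +15 → 15 < 110
Round 3 — Harrow overflows.
  Ashby: +40 → 40 < 100
No further overflows.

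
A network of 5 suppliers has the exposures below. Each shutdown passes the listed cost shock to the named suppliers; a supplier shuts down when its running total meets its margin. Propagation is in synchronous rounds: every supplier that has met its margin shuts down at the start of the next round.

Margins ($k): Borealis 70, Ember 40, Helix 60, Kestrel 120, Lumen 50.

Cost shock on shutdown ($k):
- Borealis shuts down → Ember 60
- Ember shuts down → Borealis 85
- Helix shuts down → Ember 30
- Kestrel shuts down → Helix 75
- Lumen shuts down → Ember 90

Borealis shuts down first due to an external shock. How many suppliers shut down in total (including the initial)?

2

Round 1 — Borealis shuts down (initial).
  Ember: +60 → 60 ≥ 40
Round 2 — Ember shuts down.
No further shutdowns.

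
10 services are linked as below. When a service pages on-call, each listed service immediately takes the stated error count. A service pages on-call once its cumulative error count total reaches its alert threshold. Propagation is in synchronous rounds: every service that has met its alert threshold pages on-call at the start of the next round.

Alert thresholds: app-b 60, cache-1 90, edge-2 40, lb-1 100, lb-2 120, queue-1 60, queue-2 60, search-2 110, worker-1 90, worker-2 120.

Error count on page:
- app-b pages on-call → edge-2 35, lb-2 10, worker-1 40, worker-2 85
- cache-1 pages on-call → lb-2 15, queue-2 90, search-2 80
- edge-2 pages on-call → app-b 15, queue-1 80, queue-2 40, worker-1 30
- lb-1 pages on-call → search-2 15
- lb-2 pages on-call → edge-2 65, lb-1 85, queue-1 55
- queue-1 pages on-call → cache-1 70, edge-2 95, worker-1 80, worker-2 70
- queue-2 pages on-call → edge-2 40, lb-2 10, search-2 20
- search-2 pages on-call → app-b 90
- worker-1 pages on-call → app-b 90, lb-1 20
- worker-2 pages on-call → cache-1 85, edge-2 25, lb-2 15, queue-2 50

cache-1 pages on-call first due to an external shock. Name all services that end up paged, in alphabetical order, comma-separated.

app-b, cache-1, edge-2, queue-1, queue-2, worker-1, worker-2

Round 1 — cache-1 pages on-call (initial).
  lb-2: +15 → 15 < 120
  queue-2: +90 → 90 ≥ 60
  search-2: +80 → 80 < 110
Round 2 — queue-2 pages on-call.
  edge-2: +40 → 40 ≥ 40
  lb-2: +10 → 25 < 120
  search-2: +20 → 100 < 110
Round 3 — edge-2 pages on-call.
  app-b: +15 → 15 < 60
  queue-1: +80 → 80 ≥ 60
  worker-1: +30 → 30 < 90
Round 4 — queue-1 pages on-call.
  worker-1: +80 → 110 ≥ 90
  worker-2: +70 → 70 < 120
Round 5 — worker-1 pages on-call.
  app-b: +90 → 105 ≥ 60
  lb-1: +20 → 20 < 100
Round 6 — app-b pages on-call.
  lb-2: +10 → 35 < 120
  worker-2: +85 → 155 ≥ 120
Round 7 — worker-2 pages on-call.
  lb-2: +15 → 50 < 120
No further pages.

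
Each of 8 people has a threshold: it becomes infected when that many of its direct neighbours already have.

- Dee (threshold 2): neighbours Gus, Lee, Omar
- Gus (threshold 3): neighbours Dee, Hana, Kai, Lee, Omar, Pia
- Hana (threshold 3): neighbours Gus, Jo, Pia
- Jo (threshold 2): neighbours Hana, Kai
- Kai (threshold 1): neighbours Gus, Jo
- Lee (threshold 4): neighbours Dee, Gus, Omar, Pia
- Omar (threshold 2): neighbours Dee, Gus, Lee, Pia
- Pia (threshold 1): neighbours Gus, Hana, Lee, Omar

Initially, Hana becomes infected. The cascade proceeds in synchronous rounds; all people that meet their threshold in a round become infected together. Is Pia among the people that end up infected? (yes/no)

Round 1 — Hana becomes infected (initial).
Round 2 — checking thresholds:
  Gus: 1 of 6 neighbours < 3, holds.
  Jo: 1 of 2 neighbours < 2, holds.
  Pia: 1 of 4 neighbours ≥ 1, becomes infected.
Round 3 — no new infections; cascade stops.

yes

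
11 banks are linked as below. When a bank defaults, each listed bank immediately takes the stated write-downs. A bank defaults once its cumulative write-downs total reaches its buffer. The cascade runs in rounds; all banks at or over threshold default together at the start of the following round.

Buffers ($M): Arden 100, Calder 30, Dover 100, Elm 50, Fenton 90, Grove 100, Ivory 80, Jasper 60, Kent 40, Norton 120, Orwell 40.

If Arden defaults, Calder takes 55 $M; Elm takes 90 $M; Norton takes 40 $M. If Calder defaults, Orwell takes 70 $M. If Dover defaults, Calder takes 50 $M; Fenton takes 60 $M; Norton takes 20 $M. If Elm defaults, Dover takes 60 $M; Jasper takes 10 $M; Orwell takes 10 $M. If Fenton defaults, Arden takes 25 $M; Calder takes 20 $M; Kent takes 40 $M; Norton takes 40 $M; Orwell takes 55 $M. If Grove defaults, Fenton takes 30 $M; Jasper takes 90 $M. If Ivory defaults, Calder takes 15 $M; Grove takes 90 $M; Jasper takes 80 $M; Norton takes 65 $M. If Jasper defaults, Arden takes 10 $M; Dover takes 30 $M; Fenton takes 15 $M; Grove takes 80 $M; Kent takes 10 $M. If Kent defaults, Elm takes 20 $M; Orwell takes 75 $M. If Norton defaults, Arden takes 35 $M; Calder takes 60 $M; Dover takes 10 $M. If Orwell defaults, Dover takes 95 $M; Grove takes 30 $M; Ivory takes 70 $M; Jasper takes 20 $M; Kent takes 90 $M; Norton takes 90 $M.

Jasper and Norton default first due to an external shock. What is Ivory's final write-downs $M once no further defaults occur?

70

Round 1 — Jasper, Norton default (initial).
  Arden: +10+35 → 45 < 100
  Calder: +60 → 60 ≥ 30
  Dover: +30+10 → 40 < 100
  Fenton: +15 → 15 < 90
  Grove: +80 → 80 < 100
  Kent: +10 → 10 < 40
Round 2 — Calder defaults.
  Orwell: +70 → 70 ≥ 40
Round 3 — Orwell defaults.
  Dover: +95 → 135 ≥ 100
  Grove: +30 → 110 ≥ 100
  Ivory: +70 → 70 < 80
  Kent: +90 → 100 ≥ 40
Round 4 — Dover, Grove, Kent default.
  Elm: +20 → 20 < 50
  Fenton: +60+30 → 105 ≥ 90
Round 5 — Fenton defaults.
  Arden: +25 → 70 < 100
No further defaults.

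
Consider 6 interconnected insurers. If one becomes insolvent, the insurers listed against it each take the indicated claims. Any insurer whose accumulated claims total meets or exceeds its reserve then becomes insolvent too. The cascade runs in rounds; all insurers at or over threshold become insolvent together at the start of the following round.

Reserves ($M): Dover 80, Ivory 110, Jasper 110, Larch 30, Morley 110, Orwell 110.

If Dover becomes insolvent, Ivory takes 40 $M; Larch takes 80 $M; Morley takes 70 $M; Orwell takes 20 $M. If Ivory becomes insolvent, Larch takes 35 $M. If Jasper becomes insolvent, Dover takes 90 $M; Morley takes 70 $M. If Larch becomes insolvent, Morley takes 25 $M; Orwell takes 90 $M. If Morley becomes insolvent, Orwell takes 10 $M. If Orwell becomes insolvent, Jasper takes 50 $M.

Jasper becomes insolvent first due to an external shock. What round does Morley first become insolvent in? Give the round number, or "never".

3

Round 1 — Jasper becomes insolvent (initial).
  Dover: +90 → 90 ≥ 80
  Morley: +70 → 70 < 110
Round 2 — Dover becomes insolvent.
  Ivory: +40 → 40 < 110
  Larch: +80 → 80 ≥ 30
  Morley: +70 → 140 ≥ 110
  Orwell: +20 → 20 < 110
Round 3 — Larch, Morley become insolvent.
  Orwell: +90+10 → 120 ≥ 110
Round 4 — Orwell becomes insolvent.
No further insolvencies.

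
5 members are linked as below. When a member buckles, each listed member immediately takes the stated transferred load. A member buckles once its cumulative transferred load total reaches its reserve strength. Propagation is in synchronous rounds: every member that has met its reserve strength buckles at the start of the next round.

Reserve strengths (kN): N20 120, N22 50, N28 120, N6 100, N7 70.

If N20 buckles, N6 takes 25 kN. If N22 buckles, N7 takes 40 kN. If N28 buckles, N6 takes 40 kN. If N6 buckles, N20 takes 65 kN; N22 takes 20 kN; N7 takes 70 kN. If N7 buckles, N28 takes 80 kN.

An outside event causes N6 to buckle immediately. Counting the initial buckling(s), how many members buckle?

2

Round 1 — N6 buckles (initial).
  N20: +65 → 65 < 120
  N22: +20 → 20 < 50
  N7: +70 → 70 ≥ 70
Round 2 — N7 buckles.
  N28: +80 → 80 < 120
No further bucklings.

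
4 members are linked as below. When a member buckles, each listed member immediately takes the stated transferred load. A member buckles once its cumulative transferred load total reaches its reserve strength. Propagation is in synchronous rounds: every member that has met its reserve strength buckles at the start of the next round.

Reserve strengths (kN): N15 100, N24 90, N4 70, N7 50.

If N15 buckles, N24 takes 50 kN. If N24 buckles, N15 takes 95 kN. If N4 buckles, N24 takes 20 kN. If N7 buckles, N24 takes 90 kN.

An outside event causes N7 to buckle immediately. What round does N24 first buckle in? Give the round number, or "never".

Round 1 — N7 buckles (initial).
  N24: +90 → 90 ≥ 90
Round 2 — N24 buckles.
  N15: +95 → 95 < 100
No further bucklings.

2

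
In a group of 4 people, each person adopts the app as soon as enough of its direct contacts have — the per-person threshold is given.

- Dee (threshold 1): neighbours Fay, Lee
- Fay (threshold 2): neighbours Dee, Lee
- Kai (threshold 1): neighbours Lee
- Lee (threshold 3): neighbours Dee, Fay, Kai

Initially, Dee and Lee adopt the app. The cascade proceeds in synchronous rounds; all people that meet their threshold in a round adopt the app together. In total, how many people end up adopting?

Round 1 — Dee, Lee adopt the app (initial).
Round 2 — checking thresholds:
  Fay: 2 of 2 neighbours ≥ 2, adopts the app.
  Kai: 1 of 1 neighbours ≥ 1, adopts the app.
Round 3 — no new adoptions; cascade stops.

4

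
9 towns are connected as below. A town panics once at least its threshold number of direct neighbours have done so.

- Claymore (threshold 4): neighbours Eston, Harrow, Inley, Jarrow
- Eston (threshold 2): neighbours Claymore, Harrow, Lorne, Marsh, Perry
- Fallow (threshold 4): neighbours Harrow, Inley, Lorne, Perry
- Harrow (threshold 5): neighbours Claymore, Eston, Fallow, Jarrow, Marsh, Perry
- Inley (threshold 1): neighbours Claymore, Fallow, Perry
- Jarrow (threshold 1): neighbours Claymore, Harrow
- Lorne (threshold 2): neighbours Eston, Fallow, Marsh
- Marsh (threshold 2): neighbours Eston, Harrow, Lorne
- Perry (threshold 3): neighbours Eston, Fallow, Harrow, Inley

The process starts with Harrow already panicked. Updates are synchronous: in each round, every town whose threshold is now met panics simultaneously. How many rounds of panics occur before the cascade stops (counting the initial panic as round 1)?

Round 1 — Harrow panics (initial).
Round 2 — checking thresholds:
  Claymore: 1 of 4 neighbours < 4, not yet.
  Eston: 1 of 5 neighbours < 2, not yet.
  Fallow: 1 of 4 neighbours < 4, not yet.
  Jarrow: 1 of 2 neighbours ≥ 1, panics.
  Marsh: 1 of 3 neighbours < 2, not yet.
  Perry: 1 of 4 neighbours < 3, not yet.
Round 3 — no new panics; cascade stops.

2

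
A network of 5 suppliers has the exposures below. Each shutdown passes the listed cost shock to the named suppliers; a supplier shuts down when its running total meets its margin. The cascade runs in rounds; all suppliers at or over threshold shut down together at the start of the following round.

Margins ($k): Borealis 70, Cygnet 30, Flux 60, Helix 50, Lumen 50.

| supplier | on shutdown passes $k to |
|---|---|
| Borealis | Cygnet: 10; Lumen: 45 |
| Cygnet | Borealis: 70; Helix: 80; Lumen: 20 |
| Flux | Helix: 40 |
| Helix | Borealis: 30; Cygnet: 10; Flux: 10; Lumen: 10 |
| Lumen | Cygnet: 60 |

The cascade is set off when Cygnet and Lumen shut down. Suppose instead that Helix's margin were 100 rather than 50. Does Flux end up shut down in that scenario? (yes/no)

no

With Helix's margin at 100:
Round 1 — Cygnet, Lumen shut down (initial).
  Borealis: +70 → 70 ≥ 70
  Helix: +80 → 80 < 100
Round 2 — Borealis shuts down.
No further shutdowns.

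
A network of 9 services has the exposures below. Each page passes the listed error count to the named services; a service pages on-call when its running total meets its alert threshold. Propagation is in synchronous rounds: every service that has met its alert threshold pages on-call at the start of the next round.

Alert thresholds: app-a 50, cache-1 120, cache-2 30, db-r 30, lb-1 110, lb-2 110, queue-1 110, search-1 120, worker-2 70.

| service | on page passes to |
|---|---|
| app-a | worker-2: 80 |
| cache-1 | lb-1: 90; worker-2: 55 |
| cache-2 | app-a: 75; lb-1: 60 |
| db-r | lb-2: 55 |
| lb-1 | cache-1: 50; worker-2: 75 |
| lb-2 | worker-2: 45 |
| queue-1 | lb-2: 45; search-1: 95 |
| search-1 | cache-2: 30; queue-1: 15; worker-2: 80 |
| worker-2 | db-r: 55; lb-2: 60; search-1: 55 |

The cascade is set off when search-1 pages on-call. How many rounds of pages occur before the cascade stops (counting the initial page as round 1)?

4

Round 1 — search-1 pages on-call (initial).
  cache-2: +30 → 30 ≥ 30
  queue-1: +15 → 15 < 110
  worker-2: +80 → 80 ≥ 70
Round 2 — cache-2, worker-2 page on-call.
  app-a: +75 → 75 ≥ 50
  db-r: +55 → 55 ≥ 30
  lb-1: +60 → 60 < 110
  lb-2: +60 → 60 < 110
Round 3 — app-a, db-r page on-call.
  lb-2: +55 → 115 ≥ 110
Round 4 — lb-2 pages on-call.
No further pages.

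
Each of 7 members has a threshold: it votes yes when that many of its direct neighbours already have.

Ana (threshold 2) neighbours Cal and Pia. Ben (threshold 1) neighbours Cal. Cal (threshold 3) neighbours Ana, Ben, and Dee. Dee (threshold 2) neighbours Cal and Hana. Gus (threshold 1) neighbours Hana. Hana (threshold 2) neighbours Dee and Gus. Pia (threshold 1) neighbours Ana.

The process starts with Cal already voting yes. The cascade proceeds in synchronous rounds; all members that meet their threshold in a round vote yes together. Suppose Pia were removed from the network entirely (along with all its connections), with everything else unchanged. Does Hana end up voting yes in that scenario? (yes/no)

With Pia removed:
Round 1 — Cal votes yes (initial).
Round 2 — checking thresholds:
  Ana: 1 of 1 neighbours < 2, holds.
  Ben: 1 of 1 neighbours ≥ 1, votes yes.
  Dee: 1 of 2 neighbours < 2, holds.
Round 3 — no new yes votes; cascade stops.

no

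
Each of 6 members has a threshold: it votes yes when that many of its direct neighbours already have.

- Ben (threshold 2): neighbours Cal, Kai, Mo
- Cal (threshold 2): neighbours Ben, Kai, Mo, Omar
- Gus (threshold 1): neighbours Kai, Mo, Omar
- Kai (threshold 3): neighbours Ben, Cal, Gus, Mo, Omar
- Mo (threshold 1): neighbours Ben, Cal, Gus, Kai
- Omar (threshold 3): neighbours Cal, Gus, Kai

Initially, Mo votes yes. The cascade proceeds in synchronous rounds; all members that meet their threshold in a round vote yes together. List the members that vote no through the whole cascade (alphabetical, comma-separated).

Round 1 — Mo votes yes (initial).
Round 2 — checking thresholds:
  Ben: 1 of 3 neighbours < 2, below threshold.
  Cal: 1 of 4 neighbours < 2, below threshold.
  Gus: 1 of 3 neighbours ≥ 1, votes yes.
  Kai: 1 of 5 neighbours < 3, below threshold.
Round 3 — no new yes votes; cascade stops.

Ben, Cal, Kai, Omar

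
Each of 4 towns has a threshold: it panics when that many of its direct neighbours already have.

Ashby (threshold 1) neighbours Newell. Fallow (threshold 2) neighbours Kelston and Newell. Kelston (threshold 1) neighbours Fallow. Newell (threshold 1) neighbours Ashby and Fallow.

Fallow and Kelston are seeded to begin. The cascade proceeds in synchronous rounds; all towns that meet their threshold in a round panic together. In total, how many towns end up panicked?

Round 1 — Fallow, Kelston panic (initial).
Round 2 — checking thresholds:
  Newell: 1 of 2 neighbours ≥ 1, panics.
Round 3 — checking thresholds:
  Ashby: 1 of 1 neighbours ≥ 1, panics.
Round 4 — no new panics; cascade stops.

4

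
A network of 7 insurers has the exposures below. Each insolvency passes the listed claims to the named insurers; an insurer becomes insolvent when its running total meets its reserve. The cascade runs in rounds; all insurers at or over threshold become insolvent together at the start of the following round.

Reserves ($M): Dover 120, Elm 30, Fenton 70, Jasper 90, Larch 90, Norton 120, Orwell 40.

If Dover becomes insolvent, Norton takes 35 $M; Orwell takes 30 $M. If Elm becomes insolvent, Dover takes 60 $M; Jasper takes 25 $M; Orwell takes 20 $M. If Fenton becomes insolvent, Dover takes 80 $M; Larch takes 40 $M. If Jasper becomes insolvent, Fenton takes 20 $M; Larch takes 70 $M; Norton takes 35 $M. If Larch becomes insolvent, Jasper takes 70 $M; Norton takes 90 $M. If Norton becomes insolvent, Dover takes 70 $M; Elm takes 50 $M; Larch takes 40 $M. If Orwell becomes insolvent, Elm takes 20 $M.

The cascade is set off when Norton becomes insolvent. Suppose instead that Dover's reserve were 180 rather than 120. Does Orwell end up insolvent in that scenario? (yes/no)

With Dover's reserve at 180:
Round 1 — Norton becomes insolvent (initial).
  Dover: +70 → 70 < 180
  Elm: +50 → 50 ≥ 30
  Larch: +40 → 40 < 90
Round 2 — Elm becomes insolvent.
  Dover: +60 → 130 < 180
  Jasper: +25 → 25 < 90
  Orwell: +20 → 20 < 40
No further insolvencies.

no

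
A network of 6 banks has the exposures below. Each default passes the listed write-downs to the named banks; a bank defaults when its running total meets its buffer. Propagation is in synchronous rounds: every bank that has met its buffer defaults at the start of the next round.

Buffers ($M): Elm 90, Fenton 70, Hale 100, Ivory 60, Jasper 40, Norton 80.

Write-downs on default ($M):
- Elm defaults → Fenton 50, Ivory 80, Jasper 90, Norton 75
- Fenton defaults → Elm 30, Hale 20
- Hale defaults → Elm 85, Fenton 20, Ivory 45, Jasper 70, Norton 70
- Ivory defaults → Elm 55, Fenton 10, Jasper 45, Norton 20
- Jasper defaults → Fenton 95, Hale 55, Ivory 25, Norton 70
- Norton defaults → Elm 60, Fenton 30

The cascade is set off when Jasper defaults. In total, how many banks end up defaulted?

2

Round 1 — Jasper defaults (initial).
  Fenton: +95 → 95 ≥ 70
  Hale: +55 → 55 < 100
  Ivory: +25 → 25 < 60
  Norton: +70 → 70 < 80
Round 2 — Fenton defaults.
  Elm: +30 → 30 < 90
  Hale: +20 → 75 < 100
No further defaults.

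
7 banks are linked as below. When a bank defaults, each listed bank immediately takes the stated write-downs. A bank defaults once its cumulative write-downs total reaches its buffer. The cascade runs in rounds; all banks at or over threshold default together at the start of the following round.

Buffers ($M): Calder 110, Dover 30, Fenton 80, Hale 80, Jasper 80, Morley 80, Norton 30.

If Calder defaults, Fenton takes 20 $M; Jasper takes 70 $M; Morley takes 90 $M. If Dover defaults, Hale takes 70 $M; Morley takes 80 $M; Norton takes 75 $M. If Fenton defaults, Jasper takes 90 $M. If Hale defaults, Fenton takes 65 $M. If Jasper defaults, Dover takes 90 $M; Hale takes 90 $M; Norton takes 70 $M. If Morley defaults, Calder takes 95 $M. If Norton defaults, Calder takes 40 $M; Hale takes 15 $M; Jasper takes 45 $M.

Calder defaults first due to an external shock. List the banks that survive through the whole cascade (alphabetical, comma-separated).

Round 1 — Calder defaults (initial).
  Fenton: +20 → 20 < 80
  Jasper: +70 → 70 < 80
  Morley: +90 → 90 ≥ 80
Round 2 — Morley defaults.
No further defaults.

Dover, Fenton, Hale, Jasper, Norton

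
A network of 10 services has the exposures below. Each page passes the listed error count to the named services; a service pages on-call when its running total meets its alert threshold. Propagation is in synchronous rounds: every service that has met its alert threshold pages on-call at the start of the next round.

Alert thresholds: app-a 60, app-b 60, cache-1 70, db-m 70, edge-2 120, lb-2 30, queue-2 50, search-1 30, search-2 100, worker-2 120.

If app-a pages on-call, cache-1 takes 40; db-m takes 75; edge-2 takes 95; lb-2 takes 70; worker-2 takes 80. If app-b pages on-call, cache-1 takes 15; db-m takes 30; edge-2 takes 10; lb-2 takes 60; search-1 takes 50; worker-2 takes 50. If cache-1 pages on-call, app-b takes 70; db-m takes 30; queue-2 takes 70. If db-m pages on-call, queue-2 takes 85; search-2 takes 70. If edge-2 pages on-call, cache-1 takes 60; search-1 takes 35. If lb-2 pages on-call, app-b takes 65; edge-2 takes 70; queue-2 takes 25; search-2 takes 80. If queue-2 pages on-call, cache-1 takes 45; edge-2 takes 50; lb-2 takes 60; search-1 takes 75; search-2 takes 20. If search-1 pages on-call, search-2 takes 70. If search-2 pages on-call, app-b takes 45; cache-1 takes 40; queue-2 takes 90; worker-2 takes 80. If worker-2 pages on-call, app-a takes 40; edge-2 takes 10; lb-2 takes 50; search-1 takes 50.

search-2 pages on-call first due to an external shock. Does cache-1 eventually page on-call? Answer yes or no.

Round 1 — search-2 pages on-call (initial).
  app-b: +45 → 45 < 60
  cache-1: +40 → 40 < 70
  queue-2: +90 → 90 ≥ 50
  worker-2: +80 → 80 < 120
Round 2 — queue-2 pages on-call.
  cache-1: +45 → 85 ≥ 70
  edge-2: +50 → 50 < 120
  lb-2: +60 → 60 ≥ 30
  search-1: +75 → 75 ≥ 30
Round 3 — cache-1, lb-2, search-1 page on-call.
  app-b: +70+65 → 180 ≥ 60
  db-m: +30 → 30 < 70
  edge-2: +70 → 120 ≥ 120
Round 4 — app-b, edge-2 page on-call.
  db-m: +30 → 60 < 70
  worker-2: +50 → 130 ≥ 120
Round 5 — worker-2 pages on-call.
  app-a: +40 → 40 < 60
No further pages.

yes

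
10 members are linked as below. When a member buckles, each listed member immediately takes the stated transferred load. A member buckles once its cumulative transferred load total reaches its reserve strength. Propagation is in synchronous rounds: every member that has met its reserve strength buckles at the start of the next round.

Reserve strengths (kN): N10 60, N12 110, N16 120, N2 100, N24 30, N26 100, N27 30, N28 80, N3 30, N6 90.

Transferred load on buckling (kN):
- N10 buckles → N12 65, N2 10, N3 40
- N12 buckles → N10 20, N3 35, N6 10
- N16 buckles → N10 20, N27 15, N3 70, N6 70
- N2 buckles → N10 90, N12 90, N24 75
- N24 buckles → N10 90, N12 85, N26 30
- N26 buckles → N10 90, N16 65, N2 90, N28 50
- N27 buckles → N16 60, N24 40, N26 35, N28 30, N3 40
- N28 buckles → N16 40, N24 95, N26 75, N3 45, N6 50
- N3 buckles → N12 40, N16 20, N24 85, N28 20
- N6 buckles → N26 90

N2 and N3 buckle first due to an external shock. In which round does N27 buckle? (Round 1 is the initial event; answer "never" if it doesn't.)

Round 1 — N2, N3 buckle (initial).
  N10: +90 → 90 ≥ 60
  N12: +90+40 → 130 ≥ 110
  N16: +20 → 20 < 120
  N24: +75+85 → 160 ≥ 30
  N28: +20 → 20 < 80
Round 2 — N10, N12, N24 buckle.
  N26: +30 → 30 < 100
  N6: +10 → 10 < 90
No further bucklings.

never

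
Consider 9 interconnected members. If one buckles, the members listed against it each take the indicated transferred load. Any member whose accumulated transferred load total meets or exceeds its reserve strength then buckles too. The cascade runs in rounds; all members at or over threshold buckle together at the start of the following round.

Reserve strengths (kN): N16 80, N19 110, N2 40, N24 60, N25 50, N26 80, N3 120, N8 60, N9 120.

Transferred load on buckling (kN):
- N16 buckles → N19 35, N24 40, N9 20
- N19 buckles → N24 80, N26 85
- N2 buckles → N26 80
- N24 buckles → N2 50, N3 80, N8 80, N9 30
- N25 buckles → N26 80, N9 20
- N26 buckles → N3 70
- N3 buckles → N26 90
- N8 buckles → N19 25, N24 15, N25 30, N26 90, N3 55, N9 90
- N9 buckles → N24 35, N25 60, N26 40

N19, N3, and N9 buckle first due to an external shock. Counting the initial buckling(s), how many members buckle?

Round 1 — N19, N3, N9 buckle (initial).
  N24: +80+35 → 115 ≥ 60
  N25: +60 → 60 ≥ 50
  N26: +85+90+40 → 215 ≥ 80
Round 2 — N24, N25, N26 buckle.
  N2: +50 → 50 ≥ 40
  N8: +80 → 80 ≥ 60
Round 3 — N2, N8 buckle.
No further bucklings.

8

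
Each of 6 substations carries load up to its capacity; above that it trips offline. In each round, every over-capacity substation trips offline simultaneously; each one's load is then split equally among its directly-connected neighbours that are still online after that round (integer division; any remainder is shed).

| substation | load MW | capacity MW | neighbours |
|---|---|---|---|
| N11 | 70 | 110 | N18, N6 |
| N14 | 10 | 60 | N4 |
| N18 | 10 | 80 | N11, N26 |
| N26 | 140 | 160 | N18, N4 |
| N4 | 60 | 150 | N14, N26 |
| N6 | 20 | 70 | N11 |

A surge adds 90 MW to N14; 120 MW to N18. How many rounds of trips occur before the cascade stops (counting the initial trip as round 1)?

3

Round 1 — N14 at 100 > 60; N18 at 130 > 80. N14, N18 trip offline.
  N14 sheds 100 MW to N4: 100 each.
    N4: 60+100 = 160 > 150
  N18 sheds 130 MW to N11, N26: 65 each.
    N11: 70+65 = 135 > 110
    N26: 140+65 = 205 > 160
Round 2 — N11, N26, N4 trip offline.
  N11 sheds 135 MW to N6: 135 each.
    N6: 20+135 = 155 > 70
  N26 sheds 205 MW: no online neighbours, lost.
  N4 sheds 160 MW: no online neighbours, lost.
Round 3 — N6 trips offline.
  N6 sheds 155 MW: no online neighbours, lost.
No further trips.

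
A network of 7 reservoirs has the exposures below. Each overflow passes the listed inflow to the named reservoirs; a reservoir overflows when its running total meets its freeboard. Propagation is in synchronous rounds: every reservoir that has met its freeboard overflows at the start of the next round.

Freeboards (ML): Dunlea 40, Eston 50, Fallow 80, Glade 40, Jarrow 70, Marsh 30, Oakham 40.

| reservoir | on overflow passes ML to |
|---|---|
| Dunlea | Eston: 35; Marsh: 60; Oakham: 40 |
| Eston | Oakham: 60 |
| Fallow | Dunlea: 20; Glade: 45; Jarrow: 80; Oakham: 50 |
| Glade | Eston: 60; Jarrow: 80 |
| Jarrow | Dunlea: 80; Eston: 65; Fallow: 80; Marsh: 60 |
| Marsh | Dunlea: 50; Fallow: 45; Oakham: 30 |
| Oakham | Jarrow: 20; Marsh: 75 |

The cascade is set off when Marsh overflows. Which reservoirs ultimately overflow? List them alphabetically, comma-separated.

Round 1 — Marsh overflows (initial).
  Dunlea: +50 → 50 ≥ 40
  Fallow: +45 → 45 < 80
  Oakham: +30 → 30 < 40
Round 2 — Dunlea overflows.
  Eston: +35 → 35 < 50
  Oakham: +40 → 70 ≥ 40
Round 3 — Oakham overflows.
  Jarrow: +20 → 20 < 70
No further overflows.

Dunlea, Marsh, Oakham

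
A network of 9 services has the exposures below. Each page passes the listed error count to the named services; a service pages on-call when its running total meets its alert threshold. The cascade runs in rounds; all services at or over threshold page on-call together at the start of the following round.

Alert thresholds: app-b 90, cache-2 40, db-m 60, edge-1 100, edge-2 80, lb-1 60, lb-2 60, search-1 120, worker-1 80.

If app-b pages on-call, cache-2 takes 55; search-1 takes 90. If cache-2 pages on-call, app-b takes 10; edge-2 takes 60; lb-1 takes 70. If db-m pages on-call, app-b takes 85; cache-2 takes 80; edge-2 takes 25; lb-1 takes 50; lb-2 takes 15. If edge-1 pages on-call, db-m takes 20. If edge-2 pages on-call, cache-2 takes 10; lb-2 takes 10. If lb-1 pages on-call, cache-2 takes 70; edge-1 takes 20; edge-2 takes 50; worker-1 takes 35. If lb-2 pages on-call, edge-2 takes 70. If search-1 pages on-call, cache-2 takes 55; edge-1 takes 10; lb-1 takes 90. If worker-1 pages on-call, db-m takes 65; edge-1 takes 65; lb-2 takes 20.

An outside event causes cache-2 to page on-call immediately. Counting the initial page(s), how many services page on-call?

Round 1 — cache-2 pages on-call (initial).
  app-b: +10 → 10 < 90
  edge-2: +60 → 60 < 80
  lb-1: +70 → 70 ≥ 60
Round 2 — lb-1 pages on-call.
  edge-1: +20 → 20 < 100
  edge-2: +50 → 110 ≥ 80
  worker-1: +35 → 35 < 80
Round 3 — edge-2 pages on-call.
  lb-2: +10 → 10 < 60
No further pages.

3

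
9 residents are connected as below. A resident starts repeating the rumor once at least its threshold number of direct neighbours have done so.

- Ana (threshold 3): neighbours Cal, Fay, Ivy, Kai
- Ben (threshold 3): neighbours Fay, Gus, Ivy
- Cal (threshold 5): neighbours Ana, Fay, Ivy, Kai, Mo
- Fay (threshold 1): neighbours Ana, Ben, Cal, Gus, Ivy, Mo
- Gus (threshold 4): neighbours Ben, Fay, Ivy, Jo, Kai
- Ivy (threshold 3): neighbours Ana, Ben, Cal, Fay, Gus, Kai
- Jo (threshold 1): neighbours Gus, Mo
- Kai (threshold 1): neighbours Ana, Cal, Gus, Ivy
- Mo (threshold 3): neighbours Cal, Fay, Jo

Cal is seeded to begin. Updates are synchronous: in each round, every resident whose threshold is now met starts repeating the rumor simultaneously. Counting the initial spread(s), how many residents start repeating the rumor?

Round 1 — Cal starts repeating the rumor (initial).
Round 2 — checking thresholds:
  Ana: 1 of 4 neighbours < 3, not yet.
  Fay: 1 of 6 neighbours ≥ 1, starts repeating the rumor.
  Ivy: 1 of 6 neighbours < 3, not yet.
  Kai: 1 of 4 neighbours ≥ 1, starts repeating the rumor.
  Mo: 1 of 3 neighbours < 3, not yet.
Round 3 — checking thresholds:
  Ana: 3 of 4 neighbours ≥ 3, starts repeating the rumor.
  Ben: 1 of 3 neighbours < 3, not yet.
  Gus: 2 of 5 neighbours < 4, not yet.
  Ivy: 3 of 6 neighbours ≥ 3, starts repeating the rumor.
  Mo: 2 of 3 neighbours < 3, not yet.
Round 4 — no new spreads; cascade stops.

5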